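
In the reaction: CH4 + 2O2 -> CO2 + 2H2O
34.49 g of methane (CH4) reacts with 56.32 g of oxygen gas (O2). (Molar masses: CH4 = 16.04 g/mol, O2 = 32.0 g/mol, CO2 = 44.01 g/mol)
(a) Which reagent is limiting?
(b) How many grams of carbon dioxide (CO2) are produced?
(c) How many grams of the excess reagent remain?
(a) O2, (b) 38.73 g, (c) 20.37 g

Moles of CH4 = 34.49 g ÷ 16.04 g/mol = 2.15025 mol
Moles of O2 = 56.32 g ÷ 32.0 g/mol = 1.76 mol
Moles ÷ coefficient: CH4: 2.15025/1 = 2.15, O2: 1.76/2 = 0.88
(a) O2 has the smaller value, so O2 is the limiting reagent.
(b) Moles of CO2 = 1.76 mol O2 × (1/2) = 0.88 mol; mass = 0.88 mol × 44.01 g/mol = 38.73 g
(c) CH4 consumed = 1.76 × (1/2) = 0.88 mol; remaining = 2.15025 − 0.88 = 1.27025 mol; mass = 1.27025 mol × 16.04 g/mol = 20.37 g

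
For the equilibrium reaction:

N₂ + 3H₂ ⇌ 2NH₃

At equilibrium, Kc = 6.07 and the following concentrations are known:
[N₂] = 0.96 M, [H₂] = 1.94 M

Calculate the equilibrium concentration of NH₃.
[NH₃] = 6.5228 M

Kc = ([NH₃]^2) / ([N₂] × [H₂]^3) = 6.07
[NH₃]^2 = Kc · (reactant terms)/(other product terms) = 6.07 · 7.0093 / 1 = 42.547
[NH₃] = (42.547)^(1/2) = 6.5228 M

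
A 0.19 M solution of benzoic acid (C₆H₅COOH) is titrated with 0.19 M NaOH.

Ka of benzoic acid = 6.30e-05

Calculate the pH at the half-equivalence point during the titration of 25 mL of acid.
pH = pKa = 4.20

At the half-equivalence point, [HA] = [A⁻], so by Henderson–Hasselbalch pH = pKa + log(1) = pKa.
pKa = −log(6.30e-05) = 4.20.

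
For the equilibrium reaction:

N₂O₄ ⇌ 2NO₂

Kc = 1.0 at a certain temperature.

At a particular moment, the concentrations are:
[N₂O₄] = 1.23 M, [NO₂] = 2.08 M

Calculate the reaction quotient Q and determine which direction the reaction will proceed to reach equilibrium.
Q = 3.517, Q > K, reaction proceeds reverse (toward reactants)

Q = ([NO₂]^2) / ([N₂O₄])
  = ((2.08)^2) / ((1.23)) = 4.3264/1.23 = 3.517
Since Q = 3.517 > Kc = 1.0, the reaction proceeds reverse (toward reactants) to reach equilibrium.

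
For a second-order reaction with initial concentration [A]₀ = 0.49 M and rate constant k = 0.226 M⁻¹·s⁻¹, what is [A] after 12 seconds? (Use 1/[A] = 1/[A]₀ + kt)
0.2104 M

1/[A] = 1/[A]₀ + k·t = 1/0.49 + (0.226)·(12) = 2.0408 + 2.7120 = 4.7528
[A] = 1/4.7528 = 0.2104 M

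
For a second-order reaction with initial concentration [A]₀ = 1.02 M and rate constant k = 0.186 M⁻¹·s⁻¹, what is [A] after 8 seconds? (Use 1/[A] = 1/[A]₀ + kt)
0.4051 M

1/[A] = 1/[A]₀ + k·t = 1/1.02 + (0.186)·(8) = 0.9804 + 1.4880 = 2.4684
[A] = 1/2.4684 = 0.4051 M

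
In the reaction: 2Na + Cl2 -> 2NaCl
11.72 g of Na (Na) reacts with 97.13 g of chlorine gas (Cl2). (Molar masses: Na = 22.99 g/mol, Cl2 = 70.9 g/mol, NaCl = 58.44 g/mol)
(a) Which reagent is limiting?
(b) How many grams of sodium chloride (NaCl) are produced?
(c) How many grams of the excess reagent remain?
(a) Na, (b) 29.79 g, (c) 79.06 g

Moles of Na = 11.72 g ÷ 22.99 g/mol = 0.509787 mol
Moles of Cl2 = 97.13 g ÷ 70.9 g/mol = 1.36996 mol
Moles ÷ coefficient: Na: 0.509787/2 = 0.2549, Cl2: 1.36996/1 = 1.37
(a) Na has the smaller value, so Na is the limiting reagent.
(b) Moles of NaCl = 0.509787 mol Na × (2/2) = 0.509787 mol; mass = 0.509787 mol × 58.44 g/mol = 29.79 g
(c) Cl2 consumed = 0.509787 × (1/2) = 0.254893 mol; remaining = 1.36996 − 0.254893 = 1.11506 mol; mass = 1.11506 mol × 70.9 g/mol = 79.06 g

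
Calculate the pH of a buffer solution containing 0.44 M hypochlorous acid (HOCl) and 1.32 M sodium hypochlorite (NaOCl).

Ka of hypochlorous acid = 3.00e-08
pH = 8.00

pKa = -log(3.00e-08) = 7.52. pH = pKa + log([A⁻]/[HA]) = 7.52 + log(1.32/0.44)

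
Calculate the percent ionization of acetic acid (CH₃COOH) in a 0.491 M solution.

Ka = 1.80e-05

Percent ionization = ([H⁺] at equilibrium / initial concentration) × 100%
Percent ionization = 0.604%

Let x = [H⁺]. Ka = x²/(C - x) ⇒ x² + (1.80e-05)x - (1.80e-05)(0.491) = 0. x = 2.9639e-03. Percent = (2.9639e-03/0.491) × 100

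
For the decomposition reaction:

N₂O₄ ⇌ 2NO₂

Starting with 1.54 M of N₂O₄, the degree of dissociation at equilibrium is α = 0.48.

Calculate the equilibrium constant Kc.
K_c = 2.7294

x = α·[A]₀ = 0.48 × 1.54 = 0.7392 M dissociated.
At eq: [N₂O₄] = 1.54 − 0.7392 = 0.8008 M; [NO₂] = 2x = 1.478 M.
Kc = [NO₂]²/[N₂O₄] = (1.478)²/0.8008 = 2.729.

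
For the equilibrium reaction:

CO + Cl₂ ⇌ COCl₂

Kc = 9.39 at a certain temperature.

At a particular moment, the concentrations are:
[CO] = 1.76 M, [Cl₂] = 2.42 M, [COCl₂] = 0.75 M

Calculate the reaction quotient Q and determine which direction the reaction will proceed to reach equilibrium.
Q = 0.176, Q < K, reaction proceeds forward (toward products)

Q = ([COCl₂]) / ([CO] × [Cl₂])
  = ((0.75)) / ((1.76)·(2.42)) = 0.75/4.2592 = 0.1761
Since Q = 0.1761 < Kc = 9.39, the reaction proceeds forward (toward products) to reach equilibrium.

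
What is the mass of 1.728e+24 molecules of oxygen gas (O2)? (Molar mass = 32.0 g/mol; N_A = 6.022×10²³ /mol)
Moles = 1.728e+24 ÷ 6.022×10²³ = 2.86948 mol
Mass = 2.86948 mol × 32.0 g/mol = 91.82 g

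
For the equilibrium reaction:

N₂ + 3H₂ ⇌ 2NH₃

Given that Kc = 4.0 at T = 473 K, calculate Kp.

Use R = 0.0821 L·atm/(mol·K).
K_p = 0.0027

Δn = (moles gaseous products) − (moles gaseous reactants) = -2
T = 473 K; RT = 0.0821 × 473 = 38.8333
Kp = Kc·(RT)^Δn = 4.0 × (38.8333)^-2 = 4.0 × 0.000663119 = 0.0027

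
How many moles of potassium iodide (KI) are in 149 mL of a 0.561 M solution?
Moles = Molarity × Volume (L)
Moles = 0.561 M × 0.149 L = 0.08359 mol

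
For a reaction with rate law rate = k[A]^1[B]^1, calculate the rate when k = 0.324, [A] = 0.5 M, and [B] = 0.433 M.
0.07015 M/s

rate = k·[A]^1·[B]^1 = 0.324·(0.5)^1·(0.433)^1 = 0.324·0.5·0.433 = 0.07015 M/s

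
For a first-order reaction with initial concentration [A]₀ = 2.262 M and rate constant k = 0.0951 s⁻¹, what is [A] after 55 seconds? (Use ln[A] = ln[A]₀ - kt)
0.0121 M

ln[A] = ln[A]₀ - k·t = ln(2.262) - (0.0951)·(55) = 0.8162 - 5.2305 = -4.4143
[A] = e^(-4.4143) = 0.0121 M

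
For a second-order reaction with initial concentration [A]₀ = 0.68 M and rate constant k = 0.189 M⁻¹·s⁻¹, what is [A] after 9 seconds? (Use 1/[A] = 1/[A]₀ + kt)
0.3153 M

1/[A] = 1/[A]₀ + k·t = 1/0.68 + (0.189)·(9) = 1.4706 + 1.7010 = 3.1716
[A] = 1/3.1716 = 0.3153 M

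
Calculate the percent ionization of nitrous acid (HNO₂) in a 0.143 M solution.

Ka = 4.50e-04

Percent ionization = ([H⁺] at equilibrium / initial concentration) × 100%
Percent ionization = 5.45%

Let x = [H⁺]. Ka = x²/(C - x) ⇒ x² + (4.50e-04)x - (4.50e-04)(0.143) = 0. x = 7.8000e-03. Percent = (7.8000e-03/0.143) × 100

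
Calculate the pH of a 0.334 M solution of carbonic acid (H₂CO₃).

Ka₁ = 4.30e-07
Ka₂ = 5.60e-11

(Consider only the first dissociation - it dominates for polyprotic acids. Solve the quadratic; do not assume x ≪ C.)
pH = 3.42

x² + Ka₁·x − Ka₁·C = 0 with Ka₁ = 4.30e-07, C = 0.334.
x = (−Ka₁ + √(Ka₁² + 4·Ka₁·C))/2 = 3.7876e-04 M, so pH = 3.42.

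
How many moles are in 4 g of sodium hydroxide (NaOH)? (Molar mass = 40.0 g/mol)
Moles = 4 g ÷ 40.0 g/mol = 0.1 mol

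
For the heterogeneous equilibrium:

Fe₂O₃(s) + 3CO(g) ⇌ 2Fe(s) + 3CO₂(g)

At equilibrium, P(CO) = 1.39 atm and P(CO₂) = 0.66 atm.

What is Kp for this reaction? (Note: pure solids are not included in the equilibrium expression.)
K_p = 0.107

Solids (Fe₂O₃, Fe) are excluded.
Kp = P(CO₂)³/P(CO)³ = (0.66)³/(1.39)³ = 0.2875/2.686 = 0.107.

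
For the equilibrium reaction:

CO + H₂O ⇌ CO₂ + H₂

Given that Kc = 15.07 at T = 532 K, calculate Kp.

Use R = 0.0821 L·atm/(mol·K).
K_p = 15.0700

Δn = (moles gaseous products) − (moles gaseous reactants) = 0
T = 532 K; RT = 0.0821 × 532 = 43.6772
Kp = Kc·(RT)^Δn = 15.07 × (43.6772)^0 = 15.07 × 1 = 15.0700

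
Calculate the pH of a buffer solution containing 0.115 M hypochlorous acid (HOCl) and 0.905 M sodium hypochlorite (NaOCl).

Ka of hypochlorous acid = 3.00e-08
pH = 8.42

pKa = -log(3.00e-08) = 7.52. pH = pKa + log([A⁻]/[HA]) = 7.52 + log(0.905/0.115)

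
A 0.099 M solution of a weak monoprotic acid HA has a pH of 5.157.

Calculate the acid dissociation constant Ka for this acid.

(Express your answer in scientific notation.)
K_a = 4.90e-10

[H⁺] = 10^(−pH) = 10^(−5.157) = 6.966e-06 M. For HA ⇌ H⁺ + A⁻, Ka = x²/(C − x) = (6.966e-06)²/(0.099 − 6.966e-06) = 4.90e-10.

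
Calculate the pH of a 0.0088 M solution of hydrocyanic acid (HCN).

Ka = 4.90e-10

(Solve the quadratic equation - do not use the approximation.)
pH = 5.68

x² + Ka×x - Ka×C = 0. Using quadratic formula: [H⁺] = 2.0763e-06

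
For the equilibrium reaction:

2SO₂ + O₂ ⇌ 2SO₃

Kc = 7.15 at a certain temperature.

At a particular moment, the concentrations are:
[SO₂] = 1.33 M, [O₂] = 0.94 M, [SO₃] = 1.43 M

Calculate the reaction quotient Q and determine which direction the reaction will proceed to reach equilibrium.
Q = 1.230, Q < K, reaction proceeds forward (toward products)

Q = ([SO₃]^2) / ([SO₂]^2 × [O₂])
  = ((1.43)^2) / ((1.33)^2·(0.94)) = 2.0449/1.6628 = 1.23
Since Q = 1.23 < Kc = 7.15, the reaction proceeds forward (toward products) to reach equilibrium.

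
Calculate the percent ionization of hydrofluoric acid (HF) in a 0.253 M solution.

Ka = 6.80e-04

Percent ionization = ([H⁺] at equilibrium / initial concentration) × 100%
Percent ionization = 5.05%

Let x = [H⁺]. Ka = x²/(C - x) ⇒ x² + (6.80e-04)x - (6.80e-04)(0.253) = 0. x = 1.2781e-02. Percent = (1.2781e-02/0.253) × 100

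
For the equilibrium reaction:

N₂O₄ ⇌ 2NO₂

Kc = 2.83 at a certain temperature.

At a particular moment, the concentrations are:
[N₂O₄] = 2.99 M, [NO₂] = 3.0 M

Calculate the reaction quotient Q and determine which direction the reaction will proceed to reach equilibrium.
Q = 3.010, Q > K, reaction proceeds reverse (toward reactants)

Q = ([NO₂]^2) / ([N₂O₄])
  = ((3.0)^2) / ((2.99)) = 9/2.99 = 3.01
Since Q = 3.01 > Kc = 2.83, the reaction proceeds reverse (toward reactants) to reach equilibrium.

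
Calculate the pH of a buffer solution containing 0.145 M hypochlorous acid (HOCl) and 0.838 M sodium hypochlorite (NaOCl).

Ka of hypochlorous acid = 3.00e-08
pH = 8.28

pKa = -log(3.00e-08) = 7.52. pH = pKa + log([A⁻]/[HA]) = 7.52 + log(0.838/0.145)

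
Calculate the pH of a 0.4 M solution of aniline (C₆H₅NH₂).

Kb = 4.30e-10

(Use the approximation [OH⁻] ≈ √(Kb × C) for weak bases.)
pH = 9.12

[OH⁻] = √(Kb × C) = √(4.30e-10 × 0.4) = 1.3115e-05. pOH = 4.88, pH = 14 - pOH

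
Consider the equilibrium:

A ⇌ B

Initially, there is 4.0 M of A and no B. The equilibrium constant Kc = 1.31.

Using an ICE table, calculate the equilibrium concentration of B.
[B] = 2.268 M

ICE: [A] = 4.0 − x, [B] = x.
Kc = x/(4.0 − x) = 1.31 ⇒ x = 1.31·4.0/(1 + 1.31) = 5.24/2.31 = 2.268.
[B] = x = 2.268 M.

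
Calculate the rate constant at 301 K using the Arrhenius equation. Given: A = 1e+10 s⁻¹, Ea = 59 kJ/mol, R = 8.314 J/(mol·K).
5.77e-01 s⁻¹

k = A·exp(-Ea/(R·T)) = 1e+10·exp(-59000/(8.314·301)) = 1e+10·exp(-23.5763) = 1e+10·5.7670e-11 = 5.77e-01 s⁻¹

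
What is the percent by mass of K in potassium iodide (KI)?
Mass of K in formula = 39.1 × 1 = 39.1 g/mol
Molar mass = 166.0 g/mol
% K = (39.1/166.0) × 100% = 23.55%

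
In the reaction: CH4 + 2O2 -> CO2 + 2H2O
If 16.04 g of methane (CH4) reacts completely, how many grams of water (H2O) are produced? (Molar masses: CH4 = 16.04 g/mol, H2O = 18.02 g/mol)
Moles of CH4 = 16.04 g ÷ 16.04 g/mol = 1 mol
Mole ratio: 2 mol H2O / 1 mol CH4
Moles of H2O = 1 × (2/1) = 2 mol
Mass of H2O = 2 mol × 18.02 g/mol = 36.04 g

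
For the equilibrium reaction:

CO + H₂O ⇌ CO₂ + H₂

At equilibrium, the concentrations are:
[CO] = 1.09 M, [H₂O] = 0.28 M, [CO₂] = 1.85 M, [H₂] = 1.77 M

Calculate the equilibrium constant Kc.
K_c = 10.7290

Kc = ([CO₂] × [H₂]) / ([CO] × [H₂O])
   = ((1.85)·(1.77)) / ((1.09)·(0.28))
   = 3.2745 / 0.3052 = 10.7290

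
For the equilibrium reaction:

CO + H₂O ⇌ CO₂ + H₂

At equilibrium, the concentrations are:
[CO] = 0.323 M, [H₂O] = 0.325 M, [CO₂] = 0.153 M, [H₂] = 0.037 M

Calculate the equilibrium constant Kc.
K_c = 0.0539

Kc = ([CO₂] × [H₂]) / ([CO] × [H₂O])
   = ((0.153)·(0.037)) / ((0.323)·(0.325))
   = 0.005661 / 0.10498 = 0.0539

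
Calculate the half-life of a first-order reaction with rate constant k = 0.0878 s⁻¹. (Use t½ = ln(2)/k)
7.89 s

t½ = ln(2)/k = 0.6931/0.0878 = 7.89 s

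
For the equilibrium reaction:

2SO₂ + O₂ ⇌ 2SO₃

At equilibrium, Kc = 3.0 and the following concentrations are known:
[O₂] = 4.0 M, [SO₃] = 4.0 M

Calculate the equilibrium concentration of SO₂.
[SO₂] = 1.1547 M

Kc = ([SO₃]^2) / ([SO₂]^2 × [O₂]) = 3.0
[SO₂]^2 = (product terms)/(Kc · other reactant terms) = 16 / (3.0 · 4) = 1.3333
[SO₂] = (1.3333)^(1/2) = 1.1547 M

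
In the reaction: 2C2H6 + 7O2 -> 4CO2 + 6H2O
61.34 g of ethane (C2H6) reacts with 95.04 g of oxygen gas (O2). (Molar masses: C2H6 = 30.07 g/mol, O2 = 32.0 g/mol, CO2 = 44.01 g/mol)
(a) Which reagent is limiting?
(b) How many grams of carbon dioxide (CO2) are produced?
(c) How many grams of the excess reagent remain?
(a) O2, (b) 74.69 g, (c) 35.82 g

Moles of C2H6 = 61.34 g ÷ 30.07 g/mol = 2.03991 mol
Moles of O2 = 95.04 g ÷ 32.0 g/mol = 2.97 mol
Moles ÷ coefficient: C2H6: 2.03991/2 = 1.02, O2: 2.97/7 = 0.4243
(a) O2 has the smaller value, so O2 is the limiting reagent.
(b) Moles of CO2 = 2.97 mol O2 × (4/7) = 1.69714 mol; mass = 1.69714 mol × 44.01 g/mol = 74.69 g
(c) C2H6 consumed = 2.97 × (2/7) = 0.848571 mol; remaining = 2.03991 − 0.848571 = 1.19134 mol; mass = 1.19134 mol × 30.07 g/mol = 35.82 g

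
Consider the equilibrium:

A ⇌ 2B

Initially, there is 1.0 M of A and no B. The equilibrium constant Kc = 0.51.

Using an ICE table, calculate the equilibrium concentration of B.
[B] = 0.598 M

ICE: [A] = 1.0 − x, [B] = 2x.
Kc = (2x)²/(1.0 − x) = 0.51 ⇒ 4x² + 0.51x − 0.51 = 0.
x = (−0.51 + √(0.51² + 4·4·0.51))/(2·4) = (−0.51 + √8.4201)/8 = 0.29897.
[B] = 2x = 0.598 M.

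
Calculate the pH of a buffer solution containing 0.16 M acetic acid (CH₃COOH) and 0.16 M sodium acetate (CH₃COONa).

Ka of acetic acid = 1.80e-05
pH = 4.74

pKa = -log(1.80e-05) = 4.74. pH = pKa + log([A⁻]/[HA]) = 4.74 + log(0.16/0.16)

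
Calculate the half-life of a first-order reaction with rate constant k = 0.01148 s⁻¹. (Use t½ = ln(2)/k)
60.38 s

t½ = ln(2)/k = 0.6931/0.01148 = 60.38 s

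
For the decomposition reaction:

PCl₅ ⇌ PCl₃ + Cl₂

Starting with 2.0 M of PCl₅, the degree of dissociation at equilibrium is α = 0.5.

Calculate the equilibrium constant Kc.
K_c = 1.0000

x = α·[A]₀ = 0.5 × 2.0 = 1 M dissociated.
At eq: [PCl₅] = 2.0 − 1 = 1 M; [PCl₃] = [Cl₂] = x = 1 M.
Kc = [PCl₃][Cl₂]/[PCl₅] = (1)²/1 = 1.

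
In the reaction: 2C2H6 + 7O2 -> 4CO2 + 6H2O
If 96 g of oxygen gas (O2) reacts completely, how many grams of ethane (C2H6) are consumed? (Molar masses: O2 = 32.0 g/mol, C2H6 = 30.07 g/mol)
Moles of O2 = 96 g ÷ 32.0 g/mol = 3 mol
Mole ratio: 2 mol C2H6 / 7 mol O2
Moles of C2H6 = 3 × (2/7) = 0.857143 mol
Mass of C2H6 = 0.857143 mol × 30.07 g/mol = 25.77 g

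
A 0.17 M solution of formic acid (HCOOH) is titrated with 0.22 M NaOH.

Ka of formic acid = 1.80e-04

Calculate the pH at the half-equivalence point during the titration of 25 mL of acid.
pH = pKa = 3.74

At the half-equivalence point, [HA] = [A⁻], so by Henderson–Hasselbalch pH = pKa + log(1) = pKa.
pKa = −log(1.80e-04) = 3.74.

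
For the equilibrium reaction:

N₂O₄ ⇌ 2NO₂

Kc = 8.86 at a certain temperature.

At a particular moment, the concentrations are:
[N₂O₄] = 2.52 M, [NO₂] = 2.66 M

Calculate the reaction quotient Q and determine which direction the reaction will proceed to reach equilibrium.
Q = 2.808, Q < K, reaction proceeds forward (toward products)

Q = ([NO₂]^2) / ([N₂O₄])
  = ((2.66)^2) / ((2.52)) = 7.0756/2.52 = 2.808
Since Q = 2.808 < Kc = 8.86, the reaction proceeds forward (toward products) to reach equilibrium.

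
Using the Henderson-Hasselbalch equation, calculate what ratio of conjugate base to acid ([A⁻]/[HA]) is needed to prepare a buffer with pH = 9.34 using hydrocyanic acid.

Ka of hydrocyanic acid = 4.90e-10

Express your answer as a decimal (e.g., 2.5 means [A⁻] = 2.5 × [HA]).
[A⁻]/[HA] = 1.072

pKa = −log(4.90e-10) = 9.3098. pH = pKa + log([A⁻]/[HA]). 9.34 = 9.3098 + log(ratio). log(ratio) = 9.34 − 9.3098 = 0.0302. ratio = 10^(0.0302) = 1.072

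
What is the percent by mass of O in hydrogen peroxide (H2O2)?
Mass of O in formula = 16.0 × 2 = 32 g/mol
Molar mass = 34.02 g/mol
% O = (32/34.02) × 100% = 94.06%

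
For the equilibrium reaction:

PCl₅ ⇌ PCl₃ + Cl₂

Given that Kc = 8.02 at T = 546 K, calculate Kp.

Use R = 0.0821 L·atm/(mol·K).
K_p = 359.5093

Δn = (moles gaseous products) − (moles gaseous reactants) = 1
T = 546 K; RT = 0.0821 × 546 = 44.8266
Kp = Kc·(RT)^Δn = 8.02 × (44.8266)^1 = 8.02 × 44.8266 = 359.5093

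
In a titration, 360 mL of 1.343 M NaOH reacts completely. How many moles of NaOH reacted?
Moles = Molarity × Volume (L)
Moles = 1.343 M × 0.36 L = 0.4835 mol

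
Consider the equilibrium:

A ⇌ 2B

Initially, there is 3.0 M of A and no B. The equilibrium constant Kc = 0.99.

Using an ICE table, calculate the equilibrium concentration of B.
[B] = 1.494 M

ICE: [A] = 3.0 − x, [B] = 2x.
Kc = (2x)²/(3.0 − x) = 0.99 ⇒ 4x² + 0.99x − 2.97 = 0.
x = (−0.99 + √(0.99² + 4·4·2.97))/(2·4) = (−0.99 + √48.5)/8 = 0.74678.
[B] = 2x = 1.494 M.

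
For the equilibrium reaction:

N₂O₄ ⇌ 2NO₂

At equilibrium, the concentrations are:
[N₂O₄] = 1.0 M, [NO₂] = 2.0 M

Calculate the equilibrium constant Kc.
K_c = 4.0000

Kc = ([NO₂]^2) / ([N₂O₄])
   = ((2.0)^2) / ((1.0))
   = 4 / 1 = 4.0000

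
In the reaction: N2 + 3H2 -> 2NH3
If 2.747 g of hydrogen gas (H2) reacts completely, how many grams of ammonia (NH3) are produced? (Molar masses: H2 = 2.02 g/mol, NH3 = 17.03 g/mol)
Moles of H2 = 2.747 g ÷ 2.02 g/mol = 1.3599 mol
Mole ratio: 2 mol NH3 / 3 mol H2
Moles of NH3 = 1.3599 × (2/3) = 0.906601 mol
Mass of NH3 = 0.906601 mol × 17.03 g/mol = 15.44 g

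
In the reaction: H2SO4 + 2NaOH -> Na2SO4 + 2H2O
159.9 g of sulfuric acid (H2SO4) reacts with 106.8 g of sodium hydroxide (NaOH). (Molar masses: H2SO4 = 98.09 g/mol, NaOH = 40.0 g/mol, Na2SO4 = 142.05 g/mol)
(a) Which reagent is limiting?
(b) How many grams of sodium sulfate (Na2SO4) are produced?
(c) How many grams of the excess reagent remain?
(a) NaOH, (b) 189.6 g, (c) 28.95 g

Moles of H2SO4 = 159.9 g ÷ 98.09 g/mol = 1.63014 mol
Moles of NaOH = 106.8 g ÷ 40.0 g/mol = 2.67 mol
Moles ÷ coefficient: H2SO4: 1.63014/1 = 1.63, NaOH: 2.67/2 = 1.335
(a) NaOH has the smaller value, so NaOH is the limiting reagent.
(b) Moles of Na2SO4 = 2.67 mol NaOH × (1/2) = 1.335 mol; mass = 1.335 mol × 142.05 g/mol = 189.6 g
(c) H2SO4 consumed = 2.67 × (1/2) = 1.335 mol; remaining = 1.63014 − 1.335 = 0.295136 mol; mass = 0.295136 mol × 98.09 g/mol = 28.95 g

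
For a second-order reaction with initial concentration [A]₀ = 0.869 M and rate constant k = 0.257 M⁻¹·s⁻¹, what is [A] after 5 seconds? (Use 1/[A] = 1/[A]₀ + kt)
0.4106 M

1/[A] = 1/[A]₀ + k·t = 1/0.869 + (0.257)·(5) = 1.1507 + 1.2850 = 2.4357
[A] = 1/2.4357 = 0.4106 M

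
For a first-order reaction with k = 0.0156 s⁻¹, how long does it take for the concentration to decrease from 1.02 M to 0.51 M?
44.43 s

From ln[A] = ln[A]₀ - k·t: t = ln([A]₀/[A])/k = ln(1.02/0.51)/0.0156 = ln(2.0000)/0.0156 = 0.6931/0.0156 = 44.43 s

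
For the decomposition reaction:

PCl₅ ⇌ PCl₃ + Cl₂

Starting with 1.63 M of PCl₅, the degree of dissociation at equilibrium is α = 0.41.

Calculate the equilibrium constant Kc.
K_c = 0.4644

x = α·[A]₀ = 0.41 × 1.63 = 0.6683 M dissociated.
At eq: [PCl₅] = 1.63 − 0.6683 = 0.9617 M; [PCl₃] = [Cl₂] = x = 0.6683 M.
Kc = [PCl₃][Cl₂]/[PCl₅] = (0.6683)²/0.9617 = 0.4644.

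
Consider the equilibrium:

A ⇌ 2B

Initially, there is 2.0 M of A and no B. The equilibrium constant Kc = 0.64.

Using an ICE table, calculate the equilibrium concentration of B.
[B] = 0.983 M

ICE: [A] = 2.0 − x, [B] = 2x.
Kc = (2x)²/(2.0 − x) = 0.64 ⇒ 4x² + 0.64x − 1.28 = 0.
x = (−0.64 + √(0.64² + 4·4·1.28))/(2·4) = (−0.64 + √20.89)/8 = 0.49131.
[B] = 2x = 0.983 M.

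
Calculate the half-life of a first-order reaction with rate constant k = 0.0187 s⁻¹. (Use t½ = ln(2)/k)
37.07 s

t½ = ln(2)/k = 0.6931/0.0187 = 37.07 s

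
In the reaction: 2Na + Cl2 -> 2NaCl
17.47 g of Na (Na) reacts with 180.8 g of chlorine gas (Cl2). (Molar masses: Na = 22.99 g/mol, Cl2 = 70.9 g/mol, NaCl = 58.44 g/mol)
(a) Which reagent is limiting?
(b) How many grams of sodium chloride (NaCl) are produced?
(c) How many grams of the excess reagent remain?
(a) Na, (b) 44.41 g, (c) 153.9 g

Moles of Na = 17.47 g ÷ 22.99 g/mol = 0.759896 mol
Moles of Cl2 = 180.8 g ÷ 70.9 g/mol = 2.55007 mol
Moles ÷ coefficient: Na: 0.759896/2 = 0.3799, Cl2: 2.55007/1 = 2.55
(a) Na has the smaller value, so Na is the limiting reagent.
(b) Moles of NaCl = 0.759896 mol Na × (2/2) = 0.759896 mol; mass = 0.759896 mol × 58.44 g/mol = 44.41 g
(c) Cl2 consumed = 0.759896 × (1/2) = 0.379948 mol; remaining = 2.55007 − 0.379948 = 2.17012 mol; mass = 2.17012 mol × 70.9 g/mol = 153.9 g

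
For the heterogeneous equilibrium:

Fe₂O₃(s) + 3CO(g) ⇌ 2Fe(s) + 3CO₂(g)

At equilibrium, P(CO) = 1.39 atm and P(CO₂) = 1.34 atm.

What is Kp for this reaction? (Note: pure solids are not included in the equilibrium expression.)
K_p = 0.896

Solids (Fe₂O₃, Fe) are excluded.
Kp = P(CO₂)³/P(CO)³ = (1.34)³/(1.39)³ = 2.406/2.686 = 0.896.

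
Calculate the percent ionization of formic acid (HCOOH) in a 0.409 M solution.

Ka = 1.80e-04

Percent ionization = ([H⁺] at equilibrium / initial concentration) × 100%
Percent ionization = 2.08%

Let x = [H⁺]. Ka = x²/(C - x) ⇒ x² + (1.80e-04)x - (1.80e-04)(0.409) = 0. x = 8.4907e-03. Percent = (8.4907e-03/0.409) × 100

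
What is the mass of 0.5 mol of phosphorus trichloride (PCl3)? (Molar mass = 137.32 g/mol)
Mass = 0.5 mol × 137.32 g/mol = 68.66 g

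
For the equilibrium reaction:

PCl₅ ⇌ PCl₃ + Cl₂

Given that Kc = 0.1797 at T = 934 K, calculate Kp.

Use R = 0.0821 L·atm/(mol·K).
K_p = 13.7796

Δn = (moles gaseous products) − (moles gaseous reactants) = 1
T = 934 K; RT = 0.0821 × 934 = 76.6814
Kp = Kc·(RT)^Δn = 0.1797 × (76.6814)^1 = 0.1797 × 76.6814 = 13.7796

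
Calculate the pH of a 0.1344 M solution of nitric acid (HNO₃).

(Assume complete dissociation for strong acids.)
pH = 0.87

[H⁺] = 0.1344 M for strong acid. pH = -log[H⁺] = -log(0.1344)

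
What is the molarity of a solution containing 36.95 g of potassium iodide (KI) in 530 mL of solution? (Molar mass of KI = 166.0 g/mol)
Moles of KI = 36.95 g ÷ 166.0 g/mol = 0.22259 mol
Volume = 530 mL = 0.53 L
Molarity = 0.22259 mol ÷ 0.53 L = 0.42 M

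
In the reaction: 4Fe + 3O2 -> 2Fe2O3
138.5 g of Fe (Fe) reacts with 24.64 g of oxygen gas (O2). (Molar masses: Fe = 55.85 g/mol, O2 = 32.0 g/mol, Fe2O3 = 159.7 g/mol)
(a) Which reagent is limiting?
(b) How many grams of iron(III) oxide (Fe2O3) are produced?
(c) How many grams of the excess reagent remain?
(a) O2, (b) 81.98 g, (c) 81.16 g

Moles of Fe = 138.5 g ÷ 55.85 g/mol = 2.47986 mol
Moles of O2 = 24.64 g ÷ 32.0 g/mol = 0.77 mol
Moles ÷ coefficient: Fe: 2.47986/4 = 0.62, O2: 0.77/3 = 0.2567
(a) O2 has the smaller value, so O2 is the limiting reagent.
(b) Moles of Fe2O3 = 0.77 mol O2 × (2/3) = 0.513333 mol; mass = 0.513333 mol × 159.7 g/mol = 81.98 g
(c) Fe consumed = 0.77 × (4/3) = 1.02667 mol; remaining = 2.47986 − 1.02667 = 1.45319 mol; mass = 1.45319 mol × 55.85 g/mol = 81.16 g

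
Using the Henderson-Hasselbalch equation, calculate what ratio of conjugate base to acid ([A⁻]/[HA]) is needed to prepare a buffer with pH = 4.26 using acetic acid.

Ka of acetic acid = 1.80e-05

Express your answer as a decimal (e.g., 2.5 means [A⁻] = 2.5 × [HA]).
[A⁻]/[HA] = 0.328

pKa = −log(1.80e-05) = 4.7447. pH = pKa + log([A⁻]/[HA]). 4.26 = 4.7447 + log(ratio). log(ratio) = 4.26 − 4.7447 = -0.4847. ratio = 10^(-0.4847) = 0.328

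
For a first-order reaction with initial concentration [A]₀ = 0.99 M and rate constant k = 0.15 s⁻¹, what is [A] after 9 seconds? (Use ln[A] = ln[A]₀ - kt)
0.2566 M

ln[A] = ln[A]₀ - k·t = ln(0.99) - (0.15)·(9) = -0.0101 - 1.3500 = -1.3601
[A] = e^(-1.3601) = 0.2566 M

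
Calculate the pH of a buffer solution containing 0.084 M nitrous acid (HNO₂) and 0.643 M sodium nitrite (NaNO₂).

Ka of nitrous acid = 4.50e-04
pH = 4.23

pKa = -log(4.50e-04) = 3.35. pH = pKa + log([A⁻]/[HA]) = 3.35 + log(0.643/0.084)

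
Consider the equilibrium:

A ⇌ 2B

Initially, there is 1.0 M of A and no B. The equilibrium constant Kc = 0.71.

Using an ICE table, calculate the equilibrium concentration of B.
[B] = 0.684 M

ICE: [A] = 1.0 − x, [B] = 2x.
Kc = (2x)²/(1.0 − x) = 0.71 ⇒ 4x² + 0.71x − 0.71 = 0.
x = (−0.71 + √(0.71² + 4·4·0.71))/(2·4) = (−0.71 + √11.864)/8 = 0.3418.
[B] = 2x = 0.684 M.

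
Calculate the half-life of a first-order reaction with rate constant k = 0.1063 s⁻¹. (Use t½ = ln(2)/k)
6.52 s

t½ = ln(2)/k = 0.6931/0.1063 = 6.52 s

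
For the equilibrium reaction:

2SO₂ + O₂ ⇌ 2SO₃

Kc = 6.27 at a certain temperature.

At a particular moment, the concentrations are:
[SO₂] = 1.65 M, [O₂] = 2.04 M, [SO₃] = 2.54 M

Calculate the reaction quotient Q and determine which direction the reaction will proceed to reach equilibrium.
Q = 1.162, Q < K, reaction proceeds forward (toward products)

Q = ([SO₃]^2) / ([SO₂]^2 × [O₂])
  = ((2.54)^2) / ((1.65)^2·(2.04)) = 6.4516/5.5539 = 1.162
Since Q = 1.162 < Kc = 6.27, the reaction proceeds forward (toward products) to reach equilibrium.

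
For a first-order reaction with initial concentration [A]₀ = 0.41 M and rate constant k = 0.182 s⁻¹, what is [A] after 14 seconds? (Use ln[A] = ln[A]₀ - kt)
0.0321 M

ln[A] = ln[A]₀ - k·t = ln(0.41) - (0.182)·(14) = -0.8916 - 2.5480 = -3.4396
[A] = e^(-3.4396) = 0.0321 M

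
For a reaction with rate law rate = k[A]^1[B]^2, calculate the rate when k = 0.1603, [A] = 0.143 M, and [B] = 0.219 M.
0.001099 M/s

rate = k·[A]^1·[B]^2 = 0.1603·(0.143)^1·(0.219)^2 = 0.1603·0.143·0.047961 = 0.001099 M/s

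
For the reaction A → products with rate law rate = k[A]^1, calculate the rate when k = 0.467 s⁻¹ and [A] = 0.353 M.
0.1649 M/s

rate = k·[A]^1 = 0.467·(0.353)^1 = 0.467·0.353 = 0.1649 M/s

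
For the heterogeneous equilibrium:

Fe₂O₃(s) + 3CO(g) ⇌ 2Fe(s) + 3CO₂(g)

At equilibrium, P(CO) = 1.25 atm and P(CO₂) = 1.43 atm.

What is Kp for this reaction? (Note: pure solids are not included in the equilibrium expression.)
K_p = 1.497

Solids (Fe₂O₃, Fe) are excluded.
Kp = P(CO₂)³/P(CO)³ = (1.43)³/(1.25)³ = 2.924/1.953 = 1.497.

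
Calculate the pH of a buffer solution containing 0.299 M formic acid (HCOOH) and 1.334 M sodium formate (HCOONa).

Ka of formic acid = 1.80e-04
pH = 4.39

pKa = -log(1.80e-04) = 3.74. pH = pKa + log([A⁻]/[HA]) = 3.74 + log(1.334/0.299)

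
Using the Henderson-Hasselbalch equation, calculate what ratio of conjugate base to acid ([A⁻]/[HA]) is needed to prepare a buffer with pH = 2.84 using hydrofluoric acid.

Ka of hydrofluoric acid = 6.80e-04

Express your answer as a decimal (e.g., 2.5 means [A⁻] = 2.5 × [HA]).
[A⁻]/[HA] = 0.470

pKa = −log(6.80e-04) = 3.1675. pH = pKa + log([A⁻]/[HA]). 2.84 = 3.1675 + log(ratio). log(ratio) = 2.84 − 3.1675 = -0.3275. ratio = 10^(-0.3275) = 0.470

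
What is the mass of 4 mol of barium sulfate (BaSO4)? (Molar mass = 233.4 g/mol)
Mass = 4 mol × 233.4 g/mol = 933.6 g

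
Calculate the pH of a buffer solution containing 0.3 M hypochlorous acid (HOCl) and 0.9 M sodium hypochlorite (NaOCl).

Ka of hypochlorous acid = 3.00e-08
pH = 8.00

pKa = -log(3.00e-08) = 7.52. pH = pKa + log([A⁻]/[HA]) = 7.52 + log(0.9/0.3)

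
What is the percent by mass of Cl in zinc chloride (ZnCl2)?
Mass of Cl in formula = 35.45 × 2 = 70.9 g/mol
Molar mass = 136.28 g/mol
% Cl = (70.9/136.28) × 100% = 52.03%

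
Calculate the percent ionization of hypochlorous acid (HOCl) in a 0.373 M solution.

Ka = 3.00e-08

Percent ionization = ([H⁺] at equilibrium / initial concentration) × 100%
Percent ionization = 0.0284%

Let x = [H⁺]. Ka = x²/(C - x) ⇒ x² + (3.00e-08)x - (3.00e-08)(0.373) = 0. x = 1.0577e-04. Percent = (1.0577e-04/0.373) × 100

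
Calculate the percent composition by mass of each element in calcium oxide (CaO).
Ca: 71.47%, O: 28.53%

Molar mass of CaO = 56.08 g/mol
% Ca = (1 × 40.08) / 56.08 × 100% = 40.08 / 56.08 × 100% = 71.47%
% O = (1 × 16.0) / 56.08 × 100% = 16 / 56.08 × 100% = 28.53%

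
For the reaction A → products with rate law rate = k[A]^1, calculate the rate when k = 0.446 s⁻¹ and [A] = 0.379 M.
0.169 M/s

rate = k·[A]^1 = 0.446·(0.379)^1 = 0.446·0.379 = 0.169 M/s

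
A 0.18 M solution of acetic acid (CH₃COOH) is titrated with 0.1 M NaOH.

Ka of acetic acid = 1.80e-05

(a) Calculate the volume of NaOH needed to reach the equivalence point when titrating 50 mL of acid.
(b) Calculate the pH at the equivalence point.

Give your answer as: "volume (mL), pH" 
V = 90.0 mL, pH = 8.78

(a) At equivalence: moles acid = moles base.
moles acid = 0.18 × 0.05 = 0.009 mol; V_NaOH = 0.009/0.1 = 0.09 L = 90.0 mL.
(b) At equivalence, all acid → conjugate base A⁻ at [A⁻] = 0.009/0.14 = 0.06429 M.
Kb = Kw/Ka = 1.0e-14/1.80e-05 = 5.556e-10; [OH⁻] = √(Kb·[A⁻]) = 5.976e-06; pOH = 5.22; pH = 14 − pOH = 8.78.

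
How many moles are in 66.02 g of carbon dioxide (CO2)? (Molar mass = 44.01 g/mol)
Moles = 66.02 g ÷ 44.01 g/mol = 1.5 mol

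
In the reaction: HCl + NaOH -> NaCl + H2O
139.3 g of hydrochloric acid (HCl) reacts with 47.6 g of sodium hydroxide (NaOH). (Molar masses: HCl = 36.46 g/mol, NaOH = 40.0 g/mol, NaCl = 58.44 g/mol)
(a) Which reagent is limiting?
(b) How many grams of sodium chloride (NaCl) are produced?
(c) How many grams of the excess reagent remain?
(a) NaOH, (b) 69.54 g, (c) 95.91 g

Moles of HCl = 139.3 g ÷ 36.46 g/mol = 3.82063 mol
Moles of NaOH = 47.6 g ÷ 40.0 g/mol = 1.19 mol
Moles ÷ coefficient: HCl: 3.82063/1 = 3.821, NaOH: 1.19/1 = 1.19
(a) NaOH has the smaller value, so NaOH is the limiting reagent.
(b) Moles of NaCl = 1.19 mol NaOH × (1/1) = 1.19 mol; mass = 1.19 mol × 58.44 g/mol = 69.54 g
(c) HCl consumed = 1.19 × (1/1) = 1.19 mol; remaining = 3.82063 − 1.19 = 2.63063 mol; mass = 2.63063 mol × 36.46 g/mol = 95.91 g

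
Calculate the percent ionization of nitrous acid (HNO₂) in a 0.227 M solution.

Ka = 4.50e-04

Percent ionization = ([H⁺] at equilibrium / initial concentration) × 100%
Percent ionization = 4.35%

Let x = [H⁺]. Ka = x²/(C - x) ⇒ x² + (4.50e-04)x - (4.50e-04)(0.227) = 0. x = 9.8844e-03. Percent = (9.8844e-03/0.227) × 100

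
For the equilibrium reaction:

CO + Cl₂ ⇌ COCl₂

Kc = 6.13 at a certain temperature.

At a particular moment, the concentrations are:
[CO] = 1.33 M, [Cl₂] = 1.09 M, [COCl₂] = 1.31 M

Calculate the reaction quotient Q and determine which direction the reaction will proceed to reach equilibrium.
Q = 0.904, Q < K, reaction proceeds forward (toward products)

Q = ([COCl₂]) / ([CO] × [Cl₂])
  = ((1.31)) / ((1.33)·(1.09)) = 1.31/1.4497 = 0.9036
Since Q = 0.9036 < Kc = 6.13, the reaction proceeds forward (toward products) to reach equilibrium.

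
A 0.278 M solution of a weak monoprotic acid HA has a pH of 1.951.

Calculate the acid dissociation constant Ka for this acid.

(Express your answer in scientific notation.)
K_a = 4.70e-04

[H⁺] = 10^(−pH) = 10^(−1.951) = 1.119e-02 M. For HA ⇌ H⁺ + A⁻, Ka = x²/(C − x) = (1.119e-02)²/(0.278 − 1.119e-02) = 4.70e-04.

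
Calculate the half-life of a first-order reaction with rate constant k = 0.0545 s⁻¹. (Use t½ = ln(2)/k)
12.72 s

t½ = ln(2)/k = 0.6931/0.0545 = 12.72 s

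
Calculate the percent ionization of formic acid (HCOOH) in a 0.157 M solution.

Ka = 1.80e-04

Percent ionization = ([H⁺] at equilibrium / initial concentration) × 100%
Percent ionization = 3.33%

Let x = [H⁺]. Ka = x²/(C - x) ⇒ x² + (1.80e-04)x - (1.80e-04)(0.157) = 0. x = 5.2268e-03. Percent = (5.2268e-03/0.157) × 100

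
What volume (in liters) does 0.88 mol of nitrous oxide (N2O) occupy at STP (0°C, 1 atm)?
At STP, 1 mol of gas occupies 22.4 L
Volume = 0.88 mol × 22.4 L/mol = 19.71 L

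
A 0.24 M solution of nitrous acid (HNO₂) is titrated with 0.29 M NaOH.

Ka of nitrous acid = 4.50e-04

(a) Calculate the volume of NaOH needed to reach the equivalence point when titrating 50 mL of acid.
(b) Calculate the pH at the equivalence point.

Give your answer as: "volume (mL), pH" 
V = 41.4 mL, pH = 8.23

(a) At equivalence: moles acid = moles base.
moles acid = 0.24 × 0.05 = 0.012 mol; V_NaOH = 0.012/0.29 = 0.04138 L = 41.4 mL.
(b) At equivalence, all acid → conjugate base A⁻ at [A⁻] = 0.012/0.09138 = 0.1313 M.
Kb = Kw/Ka = 1.0e-14/4.50e-04 = 2.222e-11; [OH⁻] = √(Kb·[A⁻]) = 1.708e-06; pOH = 5.77; pH = 14 − pOH = 8.23.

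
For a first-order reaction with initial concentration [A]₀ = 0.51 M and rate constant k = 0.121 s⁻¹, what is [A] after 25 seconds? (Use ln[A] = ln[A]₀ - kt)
0.0248 M

ln[A] = ln[A]₀ - k·t = ln(0.51) - (0.121)·(25) = -0.6733 - 3.0250 = -3.6983
[A] = e^(-3.6983) = 0.0248 M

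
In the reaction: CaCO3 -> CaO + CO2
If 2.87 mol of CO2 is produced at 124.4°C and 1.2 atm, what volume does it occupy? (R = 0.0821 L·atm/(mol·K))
T = 124.4°C + 273.15 = 397.55 K
V = nRT/P = (2.87 × 0.0821 × 397.55) / 1.2
V = 78.06 L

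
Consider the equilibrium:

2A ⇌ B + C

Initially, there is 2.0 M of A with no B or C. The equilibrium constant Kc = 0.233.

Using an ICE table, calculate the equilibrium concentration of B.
[B] = 0.491 M

ICE: [A] = 2.0 − 2x, [B] = [C] = x.
Kc = x²/(2.0 − 2x)² = 0.233 ⇒ √Kc = x/(2.0 − 2x).
x = √0.233·2.0/(1 + 2√0.233) = 0.4827·2.0/1.9654 = 0.4912.
[B] = x = 0.491 M.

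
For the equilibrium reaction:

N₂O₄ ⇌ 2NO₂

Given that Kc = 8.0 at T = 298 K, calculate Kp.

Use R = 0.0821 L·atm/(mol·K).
K_p = 195.7264

Δn = (moles gaseous products) − (moles gaseous reactants) = 1
T = 298 K; RT = 0.0821 × 298 = 24.4658
Kp = Kc·(RT)^Δn = 8.0 × (24.4658)^1 = 8.0 × 24.4658 = 195.7264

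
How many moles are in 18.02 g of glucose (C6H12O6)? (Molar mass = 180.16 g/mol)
Moles = 18.02 g ÷ 180.16 g/mol = 0.1 mol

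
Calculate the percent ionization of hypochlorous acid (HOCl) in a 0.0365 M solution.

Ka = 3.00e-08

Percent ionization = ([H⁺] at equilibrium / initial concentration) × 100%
Percent ionization = 0.0906%

Let x = [H⁺]. Ka = x²/(C - x) ⇒ x² + (3.00e-08)x - (3.00e-08)(0.0365) = 0. x = 3.3076e-05. Percent = (3.3076e-05/0.0365) × 100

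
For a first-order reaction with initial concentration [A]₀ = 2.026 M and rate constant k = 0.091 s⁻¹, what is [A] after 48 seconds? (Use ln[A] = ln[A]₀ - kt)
0.0257 M

ln[A] = ln[A]₀ - k·t = ln(2.026) - (0.091)·(48) = 0.7061 - 4.3680 = -3.6619
[A] = e^(-3.6619) = 0.0257 M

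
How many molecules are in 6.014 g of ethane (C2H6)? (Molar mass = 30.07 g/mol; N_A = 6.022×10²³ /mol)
Moles = 6.014 g ÷ 30.07 g/mol = 0.2 mol
Molecules = 0.2 mol × 6.022×10²³ /mol = 1.204e+23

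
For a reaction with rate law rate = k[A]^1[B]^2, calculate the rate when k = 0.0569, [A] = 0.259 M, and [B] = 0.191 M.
0.0005376 M/s

rate = k·[A]^1·[B]^2 = 0.0569·(0.259)^1·(0.191)^2 = 0.0569·0.259·0.036481 = 0.0005376 M/s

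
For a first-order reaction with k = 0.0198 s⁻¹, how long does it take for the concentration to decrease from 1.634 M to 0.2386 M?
97.17 s

From ln[A] = ln[A]₀ - k·t: t = ln([A]₀/[A])/k = ln(1.634/0.2386)/0.0198 = ln(6.8483)/0.0198 = 1.9240/0.0198 = 97.17 s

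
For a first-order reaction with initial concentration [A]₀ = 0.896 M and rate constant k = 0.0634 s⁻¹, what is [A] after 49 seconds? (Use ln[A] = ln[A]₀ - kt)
0.0401 M

ln[A] = ln[A]₀ - k·t = ln(0.896) - (0.0634)·(49) = -0.1098 - 3.1066 = -3.2164
[A] = e^(-3.2164) = 0.0401 M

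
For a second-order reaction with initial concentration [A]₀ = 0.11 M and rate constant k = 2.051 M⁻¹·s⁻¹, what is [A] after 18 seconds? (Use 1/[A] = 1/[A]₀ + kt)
0.0217 M

1/[A] = 1/[A]₀ + k·t = 1/0.11 + (2.051)·(18) = 9.0909 + 36.9180 = 46.0089
[A] = 1/46.0089 = 0.0217 M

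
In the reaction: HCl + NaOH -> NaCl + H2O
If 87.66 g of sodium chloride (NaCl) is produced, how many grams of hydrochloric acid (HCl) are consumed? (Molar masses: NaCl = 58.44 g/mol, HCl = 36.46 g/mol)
Moles of NaCl = 87.66 g ÷ 58.44 g/mol = 1.5 mol
Mole ratio: 1 mol HCl / 1 mol NaCl
Moles of HCl = 1.5 × (1/1) = 1.5 mol
Mass of HCl = 1.5 mol × 36.46 g/mol = 54.69 g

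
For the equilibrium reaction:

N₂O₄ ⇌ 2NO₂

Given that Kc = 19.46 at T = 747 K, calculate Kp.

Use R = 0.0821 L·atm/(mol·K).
K_p = 1.19e+03

Δn = (moles gaseous products) − (moles gaseous reactants) = 1
T = 747 K; RT = 0.0821 × 747 = 61.3287
Kp = Kc·(RT)^Δn = 19.46 × (61.3287)^1 = 19.46 × 61.3287 = 1.19e+03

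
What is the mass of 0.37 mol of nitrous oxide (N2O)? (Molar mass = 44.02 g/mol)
Mass = 0.37 mol × 44.02 g/mol = 16.29 g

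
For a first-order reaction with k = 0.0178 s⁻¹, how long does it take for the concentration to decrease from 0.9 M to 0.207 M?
82.57 s

From ln[A] = ln[A]₀ - k·t: t = ln([A]₀/[A])/k = ln(0.9/0.207)/0.0178 = ln(4.3478)/0.0178 = 1.4697/0.0178 = 82.57 s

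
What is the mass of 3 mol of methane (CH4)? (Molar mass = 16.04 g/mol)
Mass = 3 mol × 16.04 g/mol = 48.12 g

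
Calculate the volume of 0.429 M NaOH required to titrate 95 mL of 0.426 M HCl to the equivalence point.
V_{base} = 94.3 mL

At equivalence: moles acid = moles base.
moles HCl = 0.426 M × 0.095 L = 0.04047 mol
V_NaOH = 0.04047 mol ÷ 0.429 M = 0.09434 L = 94.3 mL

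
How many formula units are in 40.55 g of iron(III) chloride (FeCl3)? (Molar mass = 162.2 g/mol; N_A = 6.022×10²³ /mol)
Moles = 40.55 g ÷ 162.2 g/mol = 0.25 mol
Formula units = 0.25 mol × 6.022×10²³ /mol = 1.506e+23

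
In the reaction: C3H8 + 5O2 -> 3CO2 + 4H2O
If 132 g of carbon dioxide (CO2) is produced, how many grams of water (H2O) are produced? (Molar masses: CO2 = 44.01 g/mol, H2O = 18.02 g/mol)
Moles of CO2 = 132 g ÷ 44.01 g/mol = 2.99932 mol
Mole ratio: 4 mol H2O / 3 mol CO2
Moles of H2O = 2.99932 × (4/3) = 3.99909 mol
Mass of H2O = 3.99909 mol × 18.02 g/mol = 72.06 g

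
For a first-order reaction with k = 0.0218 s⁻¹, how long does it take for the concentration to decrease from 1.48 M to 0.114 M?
117.60 s

From ln[A] = ln[A]₀ - k·t: t = ln([A]₀/[A])/k = ln(1.48/0.114)/0.0218 = ln(12.9825)/0.0218 = 2.5636/0.0218 = 117.60 s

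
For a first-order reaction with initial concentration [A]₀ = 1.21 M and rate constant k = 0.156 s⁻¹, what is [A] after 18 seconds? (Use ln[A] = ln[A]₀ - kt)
0.0730 M

ln[A] = ln[A]₀ - k·t = ln(1.21) - (0.156)·(18) = 0.1906 - 2.8080 = -2.6174
[A] = e^(-2.6174) = 0.0730 M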